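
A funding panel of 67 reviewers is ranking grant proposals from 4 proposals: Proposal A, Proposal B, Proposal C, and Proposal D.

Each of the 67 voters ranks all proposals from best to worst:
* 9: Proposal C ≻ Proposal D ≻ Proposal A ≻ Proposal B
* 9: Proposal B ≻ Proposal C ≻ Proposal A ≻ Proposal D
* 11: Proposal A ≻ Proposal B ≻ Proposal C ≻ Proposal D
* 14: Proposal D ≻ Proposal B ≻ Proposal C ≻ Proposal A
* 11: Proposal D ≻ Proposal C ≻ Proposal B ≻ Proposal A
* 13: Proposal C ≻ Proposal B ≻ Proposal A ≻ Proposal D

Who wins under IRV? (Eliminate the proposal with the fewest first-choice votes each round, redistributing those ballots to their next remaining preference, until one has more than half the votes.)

Round 1: Proposal A 11, Proposal B 9, Proposal C 22, Proposal D 25. Proposal B eliminated.
Round 2: Proposal A 11, Proposal C 31, Proposal D 25. Proposal A eliminated.
Round 3: Proposal C 42, Proposal D 25. Proposal C has a majority (≥34).

Proposal C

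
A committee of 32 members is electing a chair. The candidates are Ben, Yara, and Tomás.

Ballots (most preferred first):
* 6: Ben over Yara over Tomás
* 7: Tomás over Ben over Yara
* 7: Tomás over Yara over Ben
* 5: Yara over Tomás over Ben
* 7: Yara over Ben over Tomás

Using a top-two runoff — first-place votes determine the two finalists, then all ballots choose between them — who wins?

Round 1 first-place votes: Ben 6, Yara 12, Tomás 14. Tomás and Yara advance.
Runoff: Tomás is ranked above Yara on 14 ballots, Yara above Tomás on 18.

Yara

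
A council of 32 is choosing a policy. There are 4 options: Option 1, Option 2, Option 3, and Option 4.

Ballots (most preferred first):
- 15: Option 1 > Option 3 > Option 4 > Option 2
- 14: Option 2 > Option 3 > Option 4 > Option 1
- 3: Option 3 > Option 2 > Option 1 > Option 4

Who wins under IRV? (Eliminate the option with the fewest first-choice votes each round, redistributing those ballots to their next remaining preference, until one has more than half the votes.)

Round 1: Option 1 15, Option 2 14, Option 3 3, Option 4 0. Option 4 eliminated.
Round 2: Option 1 15, Option 2 14, Option 3 3. Option 3 eliminated.
Round 3: Option 1 15, Option 2 17. Option 2 has a majority (≥17).

Option 2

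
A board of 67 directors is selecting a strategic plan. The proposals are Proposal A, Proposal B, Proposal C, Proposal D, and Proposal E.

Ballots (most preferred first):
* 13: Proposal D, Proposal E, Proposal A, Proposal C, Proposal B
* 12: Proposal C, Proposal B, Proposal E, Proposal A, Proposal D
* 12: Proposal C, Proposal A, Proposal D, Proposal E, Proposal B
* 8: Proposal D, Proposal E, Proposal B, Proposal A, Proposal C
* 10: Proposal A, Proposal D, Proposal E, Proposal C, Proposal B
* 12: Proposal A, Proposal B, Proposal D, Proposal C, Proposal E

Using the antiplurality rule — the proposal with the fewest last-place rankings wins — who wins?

Proposal A

Last-place votes: Proposal A 0, Proposal B 35, Proposal C 8, Proposal D 12, Proposal E 12.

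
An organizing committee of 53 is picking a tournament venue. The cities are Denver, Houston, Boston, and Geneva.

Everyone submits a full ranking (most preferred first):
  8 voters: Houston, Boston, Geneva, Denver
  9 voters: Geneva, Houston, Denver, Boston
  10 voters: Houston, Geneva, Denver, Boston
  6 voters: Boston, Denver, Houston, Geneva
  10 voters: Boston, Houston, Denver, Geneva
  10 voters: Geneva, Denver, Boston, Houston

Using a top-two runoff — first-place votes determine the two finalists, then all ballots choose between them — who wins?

Houston

Round 1 first-place votes: Denver 0, Houston 18, Boston 16, Geneva 19. Geneva and Houston advance.
Runoff: Geneva is ranked above Houston on 19 ballots, Houston above Geneva on 34.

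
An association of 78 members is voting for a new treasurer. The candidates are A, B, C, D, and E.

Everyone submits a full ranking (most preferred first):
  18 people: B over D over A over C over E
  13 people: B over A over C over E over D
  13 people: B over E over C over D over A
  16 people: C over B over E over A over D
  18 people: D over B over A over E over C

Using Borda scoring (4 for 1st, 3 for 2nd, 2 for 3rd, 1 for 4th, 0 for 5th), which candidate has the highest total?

A: 18×2 + 13×3 + 13×0 + 16×1 + 18×2 = 127
B: 18×4 + 13×4 + 13×4 + 16×3 + 18×3 = 278
C: 18×1 + 13×2 + 13×2 + 16×4 + 18×0 = 134
D: 18×3 + 13×0 + 13×1 + 16×0 + 18×4 = 139
E: 18×0 + 13×1 + 13×3 + 16×2 + 18×1 = 102

B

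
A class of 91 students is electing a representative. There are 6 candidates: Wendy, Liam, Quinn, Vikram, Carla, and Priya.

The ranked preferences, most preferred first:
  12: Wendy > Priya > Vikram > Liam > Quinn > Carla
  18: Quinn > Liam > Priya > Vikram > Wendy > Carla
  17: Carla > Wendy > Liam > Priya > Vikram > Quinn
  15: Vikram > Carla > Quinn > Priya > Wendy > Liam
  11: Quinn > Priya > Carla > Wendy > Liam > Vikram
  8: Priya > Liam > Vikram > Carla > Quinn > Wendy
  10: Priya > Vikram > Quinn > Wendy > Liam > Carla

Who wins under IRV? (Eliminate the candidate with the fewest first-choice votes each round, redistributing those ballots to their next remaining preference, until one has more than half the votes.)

Priya

Round 1: Wendy 12, Liam 0, Quinn 29, Vikram 15, Carla 17, Priya 18. Liam eliminated.
Round 2: Wendy 12, Quinn 29, Vikram 15, Carla 17, Priya 18. Wendy eliminated.
Round 3: Quinn 29, Vikram 15, Carla 17, Priya 30. Vikram eliminated.
Round 4: Quinn 29, Carla 32, Priya 30. Quinn eliminated.
Round 5: Carla 32, Priya 59. Priya has a majority (≥46).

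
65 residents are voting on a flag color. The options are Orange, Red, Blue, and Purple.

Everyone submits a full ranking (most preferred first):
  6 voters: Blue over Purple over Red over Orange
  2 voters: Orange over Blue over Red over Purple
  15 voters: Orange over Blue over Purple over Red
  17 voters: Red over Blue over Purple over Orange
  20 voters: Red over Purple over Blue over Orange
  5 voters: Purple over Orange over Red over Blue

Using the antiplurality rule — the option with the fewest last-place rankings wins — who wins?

Purple

Last-place votes: Orange 43, Red 15, Blue 5, Purple 2.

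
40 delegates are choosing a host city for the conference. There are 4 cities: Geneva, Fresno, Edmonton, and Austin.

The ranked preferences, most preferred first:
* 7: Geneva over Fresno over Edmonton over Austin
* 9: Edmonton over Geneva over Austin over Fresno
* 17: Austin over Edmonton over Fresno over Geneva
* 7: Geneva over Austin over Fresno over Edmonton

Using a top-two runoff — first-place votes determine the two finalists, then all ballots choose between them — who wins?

Geneva

Round 1 first-place votes: Geneva 14, Fresno 0, Edmonton 9, Austin 17. Austin and Geneva advance.
Runoff: Austin is ranked above Geneva on 17 ballots, Geneva above Austin on 23.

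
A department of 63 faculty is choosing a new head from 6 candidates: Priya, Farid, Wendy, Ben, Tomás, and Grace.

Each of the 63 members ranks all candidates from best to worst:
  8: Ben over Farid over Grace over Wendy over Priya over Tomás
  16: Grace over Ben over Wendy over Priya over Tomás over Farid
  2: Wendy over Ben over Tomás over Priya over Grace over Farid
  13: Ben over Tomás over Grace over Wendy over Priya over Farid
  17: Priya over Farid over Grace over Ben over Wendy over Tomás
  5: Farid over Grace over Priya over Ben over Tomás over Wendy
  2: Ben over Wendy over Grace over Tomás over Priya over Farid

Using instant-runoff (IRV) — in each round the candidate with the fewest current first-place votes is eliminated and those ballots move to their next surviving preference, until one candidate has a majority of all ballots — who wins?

Round 1: Priya 17, Farid 5, Wendy 2, Ben 23, Tomás 0, Grace 16. Tomás eliminated.
Round 2: Priya 17, Farid 5, Wendy 2, Ben 23, Grace 16. Wendy eliminated.
Round 3: Priya 17, Farid 5, Ben 25, Grace 16. Farid eliminated.
Round 4: Priya 17, Ben 25, Grace 21. Priya eliminated.
Round 5: Ben 25, Grace 38. Grace has a majority (≥32).

Grace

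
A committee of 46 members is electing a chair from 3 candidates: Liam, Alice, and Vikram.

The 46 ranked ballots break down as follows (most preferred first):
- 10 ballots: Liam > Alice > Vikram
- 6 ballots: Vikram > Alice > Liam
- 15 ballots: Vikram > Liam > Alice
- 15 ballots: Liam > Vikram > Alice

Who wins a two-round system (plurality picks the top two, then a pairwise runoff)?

Liam

Round 1 first-place votes: Liam 25, Alice 0, Vikram 21. Liam and Vikram advance.
Runoff: Liam is ranked above Vikram on 25 ballots, Vikram above Liam on 21.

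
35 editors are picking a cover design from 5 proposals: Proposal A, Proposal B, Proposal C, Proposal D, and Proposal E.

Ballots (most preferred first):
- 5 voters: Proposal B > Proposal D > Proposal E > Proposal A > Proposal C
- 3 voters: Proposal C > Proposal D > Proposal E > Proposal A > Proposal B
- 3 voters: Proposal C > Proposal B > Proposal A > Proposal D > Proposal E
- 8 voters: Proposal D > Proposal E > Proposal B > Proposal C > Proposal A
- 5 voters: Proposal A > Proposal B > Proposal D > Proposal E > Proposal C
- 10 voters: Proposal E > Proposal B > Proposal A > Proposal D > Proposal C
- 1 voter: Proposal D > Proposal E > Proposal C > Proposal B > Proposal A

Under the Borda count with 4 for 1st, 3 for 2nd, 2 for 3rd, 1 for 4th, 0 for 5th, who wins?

Proposal B

Proposal A: 5×1 + 3×1 + 3×2 + 8×0 + 5×4 + 10×2 + 1×0 = 54
Proposal B: 5×4 + 3×0 + 3×3 + 8×2 + 5×3 + 10×3 + 1×1 = 91
Proposal C: 5×0 + 3×4 + 3×4 + 8×1 + 5×0 + 10×0 + 1×2 = 34
Proposal D: 5×3 + 3×3 + 3×1 + 8×4 + 5×2 + 10×1 + 1×4 = 83
Proposal E: 5×2 + 3×2 + 3×0 + 8×3 + 5×1 + 10×4 + 1×3 = 88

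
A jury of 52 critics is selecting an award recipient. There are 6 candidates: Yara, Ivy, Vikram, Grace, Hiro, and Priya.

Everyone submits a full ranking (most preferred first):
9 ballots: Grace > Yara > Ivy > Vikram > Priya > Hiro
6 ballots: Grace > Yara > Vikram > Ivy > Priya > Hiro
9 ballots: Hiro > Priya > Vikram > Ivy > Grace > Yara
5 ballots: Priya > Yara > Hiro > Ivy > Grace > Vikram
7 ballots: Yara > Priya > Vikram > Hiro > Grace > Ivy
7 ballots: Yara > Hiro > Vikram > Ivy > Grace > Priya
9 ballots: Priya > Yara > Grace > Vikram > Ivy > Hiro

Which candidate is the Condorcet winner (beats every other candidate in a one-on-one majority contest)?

Yara vs Ivy: 43–9
Yara vs Vikram: 43–9
Yara vs Grace: 28–24
Yara vs Hiro: 43–9
Yara vs Priya: 29–23
Yara beats every other candidate.

Yara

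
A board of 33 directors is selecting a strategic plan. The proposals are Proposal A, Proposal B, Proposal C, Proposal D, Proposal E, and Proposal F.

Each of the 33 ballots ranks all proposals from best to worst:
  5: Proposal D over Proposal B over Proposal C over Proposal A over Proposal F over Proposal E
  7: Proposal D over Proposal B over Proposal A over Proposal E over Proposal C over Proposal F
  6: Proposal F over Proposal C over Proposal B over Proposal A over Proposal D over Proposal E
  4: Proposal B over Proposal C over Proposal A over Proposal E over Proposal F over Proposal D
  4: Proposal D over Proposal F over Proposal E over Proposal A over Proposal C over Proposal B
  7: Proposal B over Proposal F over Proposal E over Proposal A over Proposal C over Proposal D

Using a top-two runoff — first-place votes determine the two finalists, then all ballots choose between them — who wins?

Round 1 first-place votes: Proposal A 0, Proposal B 11, Proposal C 0, Proposal D 16, Proposal E 0, Proposal F 6. Proposal D and Proposal B advance.
Runoff: Proposal D is ranked above Proposal B on 16 ballots, Proposal B above Proposal D on 17.

Proposal B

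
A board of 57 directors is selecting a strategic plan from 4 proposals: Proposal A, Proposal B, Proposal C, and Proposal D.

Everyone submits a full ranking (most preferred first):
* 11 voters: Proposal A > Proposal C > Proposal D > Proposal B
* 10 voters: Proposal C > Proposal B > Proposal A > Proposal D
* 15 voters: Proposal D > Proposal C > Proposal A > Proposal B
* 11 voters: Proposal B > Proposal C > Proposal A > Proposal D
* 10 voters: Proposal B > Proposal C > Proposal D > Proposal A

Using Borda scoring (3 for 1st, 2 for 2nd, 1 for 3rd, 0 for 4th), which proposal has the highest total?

Proposal A: 11×3 + 10×1 + 15×1 + 11×1 + 10×0 = 69
Proposal B: 11×0 + 10×2 + 15×0 + 11×3 + 10×3 = 83
Proposal C: 11×2 + 10×3 + 15×2 + 11×2 + 10×2 = 124
Proposal D: 11×1 + 10×0 + 15×3 + 11×0 + 10×1 = 66

Proposal C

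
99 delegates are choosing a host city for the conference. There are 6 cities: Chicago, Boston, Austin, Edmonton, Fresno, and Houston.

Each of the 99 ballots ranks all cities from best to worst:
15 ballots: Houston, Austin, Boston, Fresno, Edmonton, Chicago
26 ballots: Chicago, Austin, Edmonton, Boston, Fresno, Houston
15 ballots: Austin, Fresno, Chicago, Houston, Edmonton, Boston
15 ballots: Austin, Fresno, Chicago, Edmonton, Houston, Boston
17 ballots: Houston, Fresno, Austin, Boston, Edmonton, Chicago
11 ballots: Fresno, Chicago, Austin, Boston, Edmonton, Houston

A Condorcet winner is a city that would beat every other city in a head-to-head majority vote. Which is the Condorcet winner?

Austin

Austin vs Chicago: 62–37
Austin vs Boston: 99–0
Austin vs Edmonton: 99–0
Austin vs Fresno: 71–28
Austin vs Houston: 67–32
Austin beats every other city.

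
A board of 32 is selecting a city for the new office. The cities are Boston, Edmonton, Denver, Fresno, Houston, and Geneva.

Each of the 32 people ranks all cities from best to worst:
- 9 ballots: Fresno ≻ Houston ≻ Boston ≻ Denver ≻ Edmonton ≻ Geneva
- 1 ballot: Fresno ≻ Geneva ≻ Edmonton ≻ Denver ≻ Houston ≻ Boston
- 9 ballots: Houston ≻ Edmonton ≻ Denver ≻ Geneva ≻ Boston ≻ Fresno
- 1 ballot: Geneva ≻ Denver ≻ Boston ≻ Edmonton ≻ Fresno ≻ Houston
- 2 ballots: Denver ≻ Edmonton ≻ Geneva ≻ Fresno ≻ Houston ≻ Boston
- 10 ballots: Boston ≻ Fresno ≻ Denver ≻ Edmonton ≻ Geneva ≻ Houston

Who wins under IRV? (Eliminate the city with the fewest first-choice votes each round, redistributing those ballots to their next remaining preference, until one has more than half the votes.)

Boston

Round 1: Boston 10, Edmonton 0, Denver 2, Fresno 10, Houston 9, Geneva 1. Edmonton eliminated.
Round 2: Boston 10, Denver 2, Fresno 10, Houston 9, Geneva 1. Geneva eliminated.
Round 3: Boston 10, Denver 3, Fresno 10, Houston 9. Denver eliminated.
Round 4: Boston 11, Fresno 12, Houston 9. Houston eliminated.
Round 5: Boston 20, Fresno 12. Boston has a majority (≥17).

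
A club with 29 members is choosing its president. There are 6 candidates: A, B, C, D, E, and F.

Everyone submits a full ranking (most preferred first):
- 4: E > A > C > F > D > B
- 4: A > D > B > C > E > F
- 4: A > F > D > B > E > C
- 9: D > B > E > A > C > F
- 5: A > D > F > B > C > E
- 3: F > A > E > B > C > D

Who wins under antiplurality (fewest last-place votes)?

A

Last-place votes: A 0, B 4, C 4, D 3, E 5, F 13.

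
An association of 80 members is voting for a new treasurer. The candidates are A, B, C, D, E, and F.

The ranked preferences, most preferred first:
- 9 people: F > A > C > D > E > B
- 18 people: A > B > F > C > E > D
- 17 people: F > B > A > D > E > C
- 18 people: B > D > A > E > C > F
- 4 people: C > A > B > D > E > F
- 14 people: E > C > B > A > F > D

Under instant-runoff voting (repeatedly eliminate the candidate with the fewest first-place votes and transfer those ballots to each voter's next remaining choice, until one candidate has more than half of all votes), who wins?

B

Round 1: A 18, B 18, C 4, D 0, E 14, F 26. D eliminated.
Round 2: A 18, B 18, C 4, E 14, F 26. C eliminated.
Round 3: A 22, B 18, E 14, F 26. E eliminated.
Round 4: A 22, B 32, F 26. A eliminated.
Round 5: B 54, F 26. B has a majority (≥41).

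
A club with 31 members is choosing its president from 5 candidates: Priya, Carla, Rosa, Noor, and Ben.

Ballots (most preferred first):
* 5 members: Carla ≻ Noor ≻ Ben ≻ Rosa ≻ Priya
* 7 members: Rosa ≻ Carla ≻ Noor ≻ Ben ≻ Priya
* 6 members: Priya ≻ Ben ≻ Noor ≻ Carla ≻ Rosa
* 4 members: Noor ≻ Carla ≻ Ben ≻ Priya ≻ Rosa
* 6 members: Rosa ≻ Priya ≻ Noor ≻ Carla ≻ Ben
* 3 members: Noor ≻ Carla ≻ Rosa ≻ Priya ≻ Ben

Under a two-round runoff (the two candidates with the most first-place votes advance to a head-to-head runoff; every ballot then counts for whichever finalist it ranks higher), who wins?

Noor

Round 1 first-place votes: Priya 6, Carla 5, Rosa 13, Noor 7, Ben 0. Rosa and Noor advance.
Runoff: Rosa is ranked above Noor on 13 ballots, Noor above Rosa on 18.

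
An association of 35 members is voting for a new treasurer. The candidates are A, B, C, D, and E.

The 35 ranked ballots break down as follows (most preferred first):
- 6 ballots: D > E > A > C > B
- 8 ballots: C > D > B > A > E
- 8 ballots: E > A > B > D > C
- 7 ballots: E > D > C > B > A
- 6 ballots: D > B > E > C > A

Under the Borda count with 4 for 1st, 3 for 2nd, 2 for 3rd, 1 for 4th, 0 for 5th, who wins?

D

A: 6×2 + 8×1 + 8×3 + 7×0 + 6×0 = 44
B: 6×0 + 8×2 + 8×2 + 7×1 + 6×3 = 57
C: 6×1 + 8×4 + 8×0 + 7×2 + 6×1 = 58
D: 6×4 + 8×3 + 8×1 + 7×3 + 6×4 = 101
E: 6×3 + 8×0 + 8×4 + 7×4 + 6×2 = 90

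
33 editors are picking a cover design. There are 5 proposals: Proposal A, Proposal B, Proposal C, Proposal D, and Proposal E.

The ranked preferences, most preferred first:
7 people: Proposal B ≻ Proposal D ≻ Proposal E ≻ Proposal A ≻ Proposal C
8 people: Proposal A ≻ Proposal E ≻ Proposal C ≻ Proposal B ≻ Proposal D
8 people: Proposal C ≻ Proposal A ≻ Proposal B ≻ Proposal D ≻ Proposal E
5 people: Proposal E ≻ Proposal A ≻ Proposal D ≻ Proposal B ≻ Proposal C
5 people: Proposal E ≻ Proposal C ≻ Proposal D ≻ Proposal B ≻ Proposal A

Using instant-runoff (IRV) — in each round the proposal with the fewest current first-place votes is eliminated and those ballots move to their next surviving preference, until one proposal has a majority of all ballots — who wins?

Round 1: Proposal A 8, Proposal B 7, Proposal C 8, Proposal D 0, Proposal E 10. Proposal D eliminated.
Round 2: Proposal A 8, Proposal B 7, Proposal C 8, Proposal E 10. Proposal B eliminated.
Round 3: Proposal A 8, Proposal C 8, Proposal E 17. Proposal E has a majority (≥17).

Proposal E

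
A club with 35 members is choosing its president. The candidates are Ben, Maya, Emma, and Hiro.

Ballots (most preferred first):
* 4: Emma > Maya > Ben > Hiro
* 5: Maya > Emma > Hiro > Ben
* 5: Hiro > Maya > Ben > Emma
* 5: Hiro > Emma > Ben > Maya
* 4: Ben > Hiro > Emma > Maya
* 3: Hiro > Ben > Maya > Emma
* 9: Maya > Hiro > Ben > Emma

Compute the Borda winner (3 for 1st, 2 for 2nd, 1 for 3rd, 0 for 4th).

Ben: 4×1 + 5×0 + 5×1 + 5×1 + 4×3 + 3×2 + 9×1 = 41
Maya: 4×2 + 5×3 + 5×2 + 5×0 + 4×0 + 3×1 + 9×3 = 63
Emma: 4×3 + 5×2 + 5×0 + 5×2 + 4×1 + 3×0 + 9×0 = 36
Hiro: 4×0 + 5×1 + 5×3 + 5×3 + 4×2 + 3×3 + 9×2 = 70

Hiro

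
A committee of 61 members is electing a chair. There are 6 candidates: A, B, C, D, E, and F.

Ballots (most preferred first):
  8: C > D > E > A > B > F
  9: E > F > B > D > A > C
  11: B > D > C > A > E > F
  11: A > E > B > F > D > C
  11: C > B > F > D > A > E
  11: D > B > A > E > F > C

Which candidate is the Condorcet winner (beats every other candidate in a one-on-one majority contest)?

B vs A: 42–19
B vs C: 42–19
B vs D: 42–19
B vs E: 33–28
B vs F: 52–9
B beats every other candidate.

B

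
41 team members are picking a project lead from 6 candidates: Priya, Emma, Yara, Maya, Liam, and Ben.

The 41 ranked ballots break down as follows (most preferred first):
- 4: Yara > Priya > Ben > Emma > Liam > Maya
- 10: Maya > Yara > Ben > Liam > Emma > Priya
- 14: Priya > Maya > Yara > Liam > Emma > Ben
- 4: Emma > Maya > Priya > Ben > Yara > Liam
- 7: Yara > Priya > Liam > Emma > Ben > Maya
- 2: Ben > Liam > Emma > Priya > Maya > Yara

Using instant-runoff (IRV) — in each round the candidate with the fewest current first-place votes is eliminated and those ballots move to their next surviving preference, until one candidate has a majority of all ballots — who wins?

Priya

Round 1: Priya 14, Emma 4, Yara 11, Maya 10, Liam 0, Ben 2. Liam eliminated.
Round 2: Priya 14, Emma 4, Yara 11, Maya 10, Ben 2. Ben eliminated.
Round 3: Priya 14, Emma 6, Yara 11, Maya 10. Emma eliminated.
Round 4: Priya 16, Yara 11, Maya 14. Yara eliminated.
Round 5: Priya 27, Maya 14. Priya has a majority (≥21).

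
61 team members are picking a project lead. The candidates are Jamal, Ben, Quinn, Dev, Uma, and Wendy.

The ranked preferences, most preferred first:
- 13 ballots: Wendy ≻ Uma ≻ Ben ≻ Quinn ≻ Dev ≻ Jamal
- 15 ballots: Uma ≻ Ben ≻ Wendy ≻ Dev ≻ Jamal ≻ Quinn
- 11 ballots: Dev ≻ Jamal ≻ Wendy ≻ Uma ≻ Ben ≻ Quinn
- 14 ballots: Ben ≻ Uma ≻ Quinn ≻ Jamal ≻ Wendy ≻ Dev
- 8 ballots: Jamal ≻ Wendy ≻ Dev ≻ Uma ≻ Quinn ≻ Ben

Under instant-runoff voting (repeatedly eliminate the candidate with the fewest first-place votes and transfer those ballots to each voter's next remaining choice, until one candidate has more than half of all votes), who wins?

Round 1: Jamal 8, Ben 14, Quinn 0, Dev 11, Uma 15, Wendy 13. Quinn eliminated.
Round 2: Jamal 8, Ben 14, Dev 11, Uma 15, Wendy 13. Jamal eliminated.
Round 3: Ben 14, Dev 11, Uma 15, Wendy 21. Dev eliminated.
Round 4: Ben 14, Uma 15, Wendy 32. Wendy has a majority (≥31).

Wendy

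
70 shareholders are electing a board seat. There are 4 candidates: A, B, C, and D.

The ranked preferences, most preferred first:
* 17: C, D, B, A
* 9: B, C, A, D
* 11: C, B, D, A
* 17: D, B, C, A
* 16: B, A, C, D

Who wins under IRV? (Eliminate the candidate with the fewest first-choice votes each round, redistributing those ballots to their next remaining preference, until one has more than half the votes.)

Round 1: A 0, B 25, C 28, D 17. A eliminated.
Round 2: B 25, C 28, D 17. D eliminated.
Round 3: B 42, C 28. B has a majority (≥36).

B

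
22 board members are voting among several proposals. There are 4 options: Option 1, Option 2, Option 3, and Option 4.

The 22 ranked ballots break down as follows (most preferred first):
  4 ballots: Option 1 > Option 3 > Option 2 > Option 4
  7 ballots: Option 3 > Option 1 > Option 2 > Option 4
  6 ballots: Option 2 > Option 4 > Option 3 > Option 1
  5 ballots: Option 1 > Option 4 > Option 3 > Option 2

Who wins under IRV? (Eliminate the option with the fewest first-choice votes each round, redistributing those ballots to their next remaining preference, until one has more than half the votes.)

Option 3

Round 1: Option 1 9, Option 2 6, Option 3 7, Option 4 0. Option 4 eliminated.
Round 2: Option 1 9, Option 2 6, Option 3 7. Option 2 eliminated.
Round 3: Option 1 9, Option 3 13. Option 3 has a majority (≥12).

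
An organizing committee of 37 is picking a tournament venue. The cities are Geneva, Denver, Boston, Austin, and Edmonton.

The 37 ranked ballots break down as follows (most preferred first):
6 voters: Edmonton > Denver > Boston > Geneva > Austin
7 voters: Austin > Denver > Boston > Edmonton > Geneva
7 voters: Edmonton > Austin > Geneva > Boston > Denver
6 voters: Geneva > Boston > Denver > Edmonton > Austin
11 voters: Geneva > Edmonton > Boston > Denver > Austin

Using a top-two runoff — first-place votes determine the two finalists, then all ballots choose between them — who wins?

Round 1 first-place votes: Geneva 17, Denver 0, Boston 0, Austin 7, Edmonton 13. Geneva and Edmonton advance.
Runoff: Geneva is ranked above Edmonton on 17 ballots, Edmonton above Geneva on 20.

Edmonton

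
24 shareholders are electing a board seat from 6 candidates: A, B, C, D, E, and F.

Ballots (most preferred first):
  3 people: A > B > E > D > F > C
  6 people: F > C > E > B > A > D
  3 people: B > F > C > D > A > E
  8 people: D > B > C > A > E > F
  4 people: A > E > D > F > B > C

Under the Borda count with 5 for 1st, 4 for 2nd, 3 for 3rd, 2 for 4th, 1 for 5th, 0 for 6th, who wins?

B

A: 3×5 + 6×1 + 3×1 + 8×2 + 4×5 = 60
B: 3×4 + 6×2 + 3×5 + 8×4 + 4×1 = 75
C: 3×0 + 6×4 + 3×3 + 8×3 + 4×0 = 57
D: 3×2 + 6×0 + 3×2 + 8×5 + 4×3 = 64
E: 3×3 + 6×3 + 3×0 + 8×1 + 4×4 = 51
F: 3×1 + 6×5 + 3×4 + 8×0 + 4×2 = 53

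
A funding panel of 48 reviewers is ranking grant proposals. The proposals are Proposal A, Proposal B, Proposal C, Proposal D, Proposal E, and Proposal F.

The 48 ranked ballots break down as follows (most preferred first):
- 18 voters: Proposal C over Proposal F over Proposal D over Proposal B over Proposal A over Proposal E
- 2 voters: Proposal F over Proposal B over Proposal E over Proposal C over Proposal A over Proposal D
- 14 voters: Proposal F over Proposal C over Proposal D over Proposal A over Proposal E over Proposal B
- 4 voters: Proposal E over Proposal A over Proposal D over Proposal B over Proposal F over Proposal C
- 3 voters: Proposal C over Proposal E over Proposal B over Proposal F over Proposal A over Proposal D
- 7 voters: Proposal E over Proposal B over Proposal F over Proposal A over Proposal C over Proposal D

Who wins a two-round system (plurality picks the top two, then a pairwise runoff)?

Proposal F

Round 1 first-place votes: Proposal A 0, Proposal B 0, Proposal C 21, Proposal D 0, Proposal E 11, Proposal F 16. Proposal C and Proposal F advance.
Runoff: Proposal C is ranked above Proposal F on 21 ballots, Proposal F above Proposal C on 27.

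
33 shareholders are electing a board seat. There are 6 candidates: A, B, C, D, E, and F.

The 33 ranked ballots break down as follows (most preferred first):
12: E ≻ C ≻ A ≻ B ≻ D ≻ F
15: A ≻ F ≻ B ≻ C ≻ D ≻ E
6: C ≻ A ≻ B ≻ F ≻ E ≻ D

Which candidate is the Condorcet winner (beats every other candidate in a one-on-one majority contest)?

C

C vs A: 18–15
C vs B: 18–15
C vs D: 33–0
C vs E: 21–12
C vs F: 18–15
C beats every other candidate.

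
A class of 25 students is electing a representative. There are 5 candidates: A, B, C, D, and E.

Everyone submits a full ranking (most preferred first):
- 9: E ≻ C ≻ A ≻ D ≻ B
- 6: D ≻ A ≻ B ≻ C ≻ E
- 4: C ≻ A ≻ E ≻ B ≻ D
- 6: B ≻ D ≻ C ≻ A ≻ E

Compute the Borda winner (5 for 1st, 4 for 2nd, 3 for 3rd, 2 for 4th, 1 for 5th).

C

A: 9×3 + 6×4 + 4×4 + 6×2 = 79
B: 9×1 + 6×3 + 4×2 + 6×5 = 65
C: 9×4 + 6×2 + 4×5 + 6×3 = 86
D: 9×2 + 6×5 + 4×1 + 6×4 = 76
E: 9×5 + 6×1 + 4×3 + 6×1 = 69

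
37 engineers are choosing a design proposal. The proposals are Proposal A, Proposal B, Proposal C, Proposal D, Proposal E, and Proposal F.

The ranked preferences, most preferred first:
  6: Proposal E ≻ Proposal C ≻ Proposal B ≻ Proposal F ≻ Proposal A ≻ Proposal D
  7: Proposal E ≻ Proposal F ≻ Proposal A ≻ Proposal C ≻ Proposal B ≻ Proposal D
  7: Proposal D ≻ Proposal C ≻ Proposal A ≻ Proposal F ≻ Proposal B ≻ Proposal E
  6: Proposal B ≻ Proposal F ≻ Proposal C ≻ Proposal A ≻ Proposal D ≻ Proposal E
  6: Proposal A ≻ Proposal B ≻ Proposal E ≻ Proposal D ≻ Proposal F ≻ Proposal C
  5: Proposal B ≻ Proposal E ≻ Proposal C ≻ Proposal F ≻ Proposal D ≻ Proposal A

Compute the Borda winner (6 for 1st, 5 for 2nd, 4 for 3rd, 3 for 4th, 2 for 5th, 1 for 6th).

Proposal B

Proposal A: 6×2 + 7×4 + 7×4 + 6×3 + 6×6 + 5×1 = 127
Proposal B: 6×4 + 7×2 + 7×2 + 6×6 + 6×5 + 5×6 = 148
Proposal C: 6×5 + 7×3 + 7×5 + 6×4 + 6×1 + 5×4 = 136
Proposal D: 6×1 + 7×1 + 7×6 + 6×2 + 6×3 + 5×2 = 95
Proposal E: 6×6 + 7×6 + 7×1 + 6×1 + 6×4 + 5×5 = 140
Proposal F: 6×3 + 7×5 + 7×3 + 6×5 + 6×2 + 5×3 = 131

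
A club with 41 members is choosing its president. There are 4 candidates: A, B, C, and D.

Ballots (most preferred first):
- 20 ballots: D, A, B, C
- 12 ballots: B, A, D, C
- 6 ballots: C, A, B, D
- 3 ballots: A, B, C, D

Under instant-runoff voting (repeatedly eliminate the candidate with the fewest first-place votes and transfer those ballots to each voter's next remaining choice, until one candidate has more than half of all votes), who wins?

Round 1: A 3, B 12, C 6, D 20. A eliminated.
Round 2: B 15, C 6, D 20. C eliminated.
Round 3: B 21, D 20. B has a majority (≥21).

B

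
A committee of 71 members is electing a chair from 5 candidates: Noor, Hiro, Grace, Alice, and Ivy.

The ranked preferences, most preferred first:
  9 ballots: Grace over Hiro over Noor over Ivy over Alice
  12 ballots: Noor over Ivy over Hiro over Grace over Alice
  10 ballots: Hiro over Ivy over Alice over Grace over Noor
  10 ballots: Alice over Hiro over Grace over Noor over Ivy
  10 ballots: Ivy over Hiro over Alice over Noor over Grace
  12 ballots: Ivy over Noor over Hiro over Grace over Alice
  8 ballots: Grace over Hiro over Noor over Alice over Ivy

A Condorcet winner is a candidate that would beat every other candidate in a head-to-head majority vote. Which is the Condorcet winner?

Hiro

Hiro vs Noor: 47–24
Hiro vs Grace: 54–17
Hiro vs Alice: 61–10
Hiro vs Ivy: 37–34
Hiro beats every other candidate.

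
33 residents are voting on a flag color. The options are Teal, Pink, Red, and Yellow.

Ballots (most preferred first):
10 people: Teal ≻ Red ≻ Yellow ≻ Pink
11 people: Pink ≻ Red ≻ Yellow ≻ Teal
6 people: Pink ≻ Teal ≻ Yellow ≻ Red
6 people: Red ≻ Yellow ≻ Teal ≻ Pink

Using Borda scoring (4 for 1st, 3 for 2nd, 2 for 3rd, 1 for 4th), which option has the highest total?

Teal: 10×4 + 11×1 + 6×3 + 6×2 = 81
Pink: 10×1 + 11×4 + 6×4 + 6×1 = 84
Red: 10×3 + 11×3 + 6×1 + 6×4 = 93
Yellow: 10×2 + 11×2 + 6×2 + 6×3 = 72

Red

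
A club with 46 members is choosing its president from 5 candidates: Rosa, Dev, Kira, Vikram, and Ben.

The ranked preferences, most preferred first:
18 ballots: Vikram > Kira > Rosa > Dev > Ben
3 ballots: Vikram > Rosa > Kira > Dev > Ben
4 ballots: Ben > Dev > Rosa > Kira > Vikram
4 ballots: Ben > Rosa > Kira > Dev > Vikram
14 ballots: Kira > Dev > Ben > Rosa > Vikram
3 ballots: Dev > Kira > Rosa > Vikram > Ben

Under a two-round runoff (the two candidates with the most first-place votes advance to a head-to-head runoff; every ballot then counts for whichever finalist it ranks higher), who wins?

Round 1 first-place votes: Rosa 0, Dev 3, Kira 14, Vikram 21, Ben 8. Vikram and Kira advance.
Runoff: Vikram is ranked above Kira on 21 ballots, Kira above Vikram on 25.

Kira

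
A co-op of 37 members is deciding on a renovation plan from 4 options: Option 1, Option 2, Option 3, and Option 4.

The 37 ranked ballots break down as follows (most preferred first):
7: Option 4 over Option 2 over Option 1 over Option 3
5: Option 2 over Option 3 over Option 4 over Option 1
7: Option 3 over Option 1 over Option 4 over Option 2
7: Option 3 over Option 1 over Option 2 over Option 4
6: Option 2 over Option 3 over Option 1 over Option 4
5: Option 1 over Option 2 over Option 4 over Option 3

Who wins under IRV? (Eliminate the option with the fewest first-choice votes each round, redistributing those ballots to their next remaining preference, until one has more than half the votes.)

Option 2

Round 1: Option 1 5, Option 2 11, Option 3 14, Option 4 7. Option 1 eliminated.
Round 2: Option 2 16, Option 3 14, Option 4 7. Option 4 eliminated.
Round 3: Option 2 23, Option 3 14. Option 2 has a majority (≥19).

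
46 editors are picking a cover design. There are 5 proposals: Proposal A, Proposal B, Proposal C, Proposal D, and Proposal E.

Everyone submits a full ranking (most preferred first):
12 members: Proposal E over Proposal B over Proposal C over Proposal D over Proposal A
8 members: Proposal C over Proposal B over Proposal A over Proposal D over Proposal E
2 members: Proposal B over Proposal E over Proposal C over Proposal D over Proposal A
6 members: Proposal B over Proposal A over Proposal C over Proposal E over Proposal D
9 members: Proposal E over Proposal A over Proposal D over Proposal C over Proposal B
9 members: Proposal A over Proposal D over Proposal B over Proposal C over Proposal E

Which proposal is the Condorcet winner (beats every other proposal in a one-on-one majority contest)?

Proposal B vs Proposal A: 28–18
Proposal B vs Proposal C: 29–17
Proposal B vs Proposal D: 28–18
Proposal B vs Proposal E: 25–21
Proposal B beats every other proposal.

Proposal B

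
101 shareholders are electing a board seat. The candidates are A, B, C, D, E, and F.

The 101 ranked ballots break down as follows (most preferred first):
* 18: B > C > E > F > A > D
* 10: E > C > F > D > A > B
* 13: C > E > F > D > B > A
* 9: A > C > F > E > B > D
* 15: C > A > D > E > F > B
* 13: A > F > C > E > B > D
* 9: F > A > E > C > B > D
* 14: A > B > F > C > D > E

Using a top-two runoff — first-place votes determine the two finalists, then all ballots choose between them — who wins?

C

Round 1 first-place votes: A 36, B 18, C 28, D 0, E 10, F 9. A and C advance.
Runoff: A is ranked above C on 45 ballots, C above A on 56.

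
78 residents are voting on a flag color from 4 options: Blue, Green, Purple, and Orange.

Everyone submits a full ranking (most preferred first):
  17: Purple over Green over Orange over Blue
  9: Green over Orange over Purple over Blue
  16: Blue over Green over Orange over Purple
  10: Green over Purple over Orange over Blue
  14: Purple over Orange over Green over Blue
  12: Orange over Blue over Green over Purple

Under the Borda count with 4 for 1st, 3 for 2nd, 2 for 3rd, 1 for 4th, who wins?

Blue: 17×1 + 9×1 + 16×4 + 10×1 + 14×1 + 12×3 = 150
Green: 17×3 + 9×4 + 16×3 + 10×4 + 14×2 + 12×2 = 227
Purple: 17×4 + 9×2 + 16×1 + 10×3 + 14×4 + 12×1 = 200
Orange: 17×2 + 9×3 + 16×2 + 10×2 + 14×3 + 12×4 = 203

Green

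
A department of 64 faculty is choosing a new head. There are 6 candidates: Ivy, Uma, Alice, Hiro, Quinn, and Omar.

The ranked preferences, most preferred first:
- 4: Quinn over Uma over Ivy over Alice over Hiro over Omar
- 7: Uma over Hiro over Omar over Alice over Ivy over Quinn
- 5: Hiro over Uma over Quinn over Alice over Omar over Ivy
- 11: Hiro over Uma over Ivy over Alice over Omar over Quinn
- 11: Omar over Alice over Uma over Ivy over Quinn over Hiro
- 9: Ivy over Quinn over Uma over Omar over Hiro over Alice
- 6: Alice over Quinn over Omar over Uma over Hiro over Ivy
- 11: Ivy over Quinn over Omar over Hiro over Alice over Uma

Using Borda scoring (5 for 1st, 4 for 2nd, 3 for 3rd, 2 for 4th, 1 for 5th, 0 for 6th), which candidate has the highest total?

Uma

Ivy: 4×3 + 7×1 + 5×0 + 11×3 + 11×2 + 9×5 + 6×0 + 11×5 = 174
Uma: 4×4 + 7×5 + 5×4 + 11×4 + 11×3 + 9×3 + 6×2 + 11×0 = 187
Alice: 4×2 + 7×2 + 5×2 + 11×2 + 11×4 + 9×0 + 6×5 + 11×1 = 139
Hiro: 4×1 + 7×4 + 5×5 + 11×5 + 11×0 + 9×1 + 6×1 + 11×2 = 149
Quinn: 4×5 + 7×0 + 5×3 + 11×0 + 11×1 + 9×4 + 6×4 + 11×4 = 150
Omar: 4×0 + 7×3 + 5×1 + 11×1 + 11×5 + 9×2 + 6×3 + 11×3 = 161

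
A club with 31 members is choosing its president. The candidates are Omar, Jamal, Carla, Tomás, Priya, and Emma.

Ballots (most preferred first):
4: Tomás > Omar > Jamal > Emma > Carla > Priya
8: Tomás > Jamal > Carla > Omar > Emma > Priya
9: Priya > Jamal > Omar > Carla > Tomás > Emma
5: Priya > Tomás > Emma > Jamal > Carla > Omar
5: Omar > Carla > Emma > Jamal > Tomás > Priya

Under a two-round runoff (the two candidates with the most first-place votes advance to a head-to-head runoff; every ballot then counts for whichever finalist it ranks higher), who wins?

Round 1 first-place votes: Omar 5, Jamal 0, Carla 0, Tomás 12, Priya 14, Emma 0. Priya and Tomás advance.
Runoff: Priya is ranked above Tomás on 14 ballots, Tomás above Priya on 17.

Tomás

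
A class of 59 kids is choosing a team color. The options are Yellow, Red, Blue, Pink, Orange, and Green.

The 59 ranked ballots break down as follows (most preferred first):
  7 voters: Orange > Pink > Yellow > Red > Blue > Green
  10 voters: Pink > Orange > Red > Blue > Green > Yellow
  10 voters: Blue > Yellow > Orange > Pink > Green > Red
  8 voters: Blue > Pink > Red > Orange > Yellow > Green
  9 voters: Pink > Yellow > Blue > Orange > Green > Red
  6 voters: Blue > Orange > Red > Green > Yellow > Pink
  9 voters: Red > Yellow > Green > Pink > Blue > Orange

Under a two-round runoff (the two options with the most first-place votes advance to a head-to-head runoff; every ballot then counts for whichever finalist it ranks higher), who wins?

Round 1 first-place votes: Yellow 0, Red 9, Blue 24, Pink 19, Orange 7, Green 0. Blue and Pink advance.
Runoff: Blue is ranked above Pink on 24 ballots, Pink above Blue on 35.

Pink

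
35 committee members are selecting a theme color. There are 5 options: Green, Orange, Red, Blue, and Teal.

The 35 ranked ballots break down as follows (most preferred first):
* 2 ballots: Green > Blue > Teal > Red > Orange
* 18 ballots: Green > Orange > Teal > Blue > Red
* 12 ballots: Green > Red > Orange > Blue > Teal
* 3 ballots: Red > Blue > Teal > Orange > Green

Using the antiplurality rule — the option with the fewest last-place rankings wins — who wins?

Blue

Last-place votes: Green 3, Orange 2, Red 18, Blue 0, Teal 12.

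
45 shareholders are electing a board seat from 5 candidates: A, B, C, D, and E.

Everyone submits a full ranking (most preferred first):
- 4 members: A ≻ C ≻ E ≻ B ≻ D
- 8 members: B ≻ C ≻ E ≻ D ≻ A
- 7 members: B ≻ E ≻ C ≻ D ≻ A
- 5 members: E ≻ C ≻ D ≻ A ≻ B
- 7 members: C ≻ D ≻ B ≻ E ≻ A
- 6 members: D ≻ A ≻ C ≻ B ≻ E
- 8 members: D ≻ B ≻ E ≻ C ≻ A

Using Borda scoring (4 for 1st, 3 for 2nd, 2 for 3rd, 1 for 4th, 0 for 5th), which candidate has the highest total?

C

A: 4×4 + 8×0 + 7×0 + 5×1 + 7×0 + 6×3 + 8×0 = 39
B: 4×1 + 8×4 + 7×4 + 5×0 + 7×2 + 6×1 + 8×3 = 108
C: 4×3 + 8×3 + 7×2 + 5×3 + 7×4 + 6×2 + 8×1 = 113
D: 4×0 + 8×1 + 7×1 + 5×2 + 7×3 + 6×4 + 8×4 = 102
E: 4×2 + 8×2 + 7×3 + 5×4 + 7×1 + 6×0 + 8×2 = 88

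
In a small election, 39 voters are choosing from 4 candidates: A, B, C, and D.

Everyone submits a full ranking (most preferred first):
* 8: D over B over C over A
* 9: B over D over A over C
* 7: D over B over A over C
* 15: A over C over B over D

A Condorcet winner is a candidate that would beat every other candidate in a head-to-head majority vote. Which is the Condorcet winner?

B vs A: 24–15
B vs C: 24–15
B vs D: 24–15
B beats every other candidate.

B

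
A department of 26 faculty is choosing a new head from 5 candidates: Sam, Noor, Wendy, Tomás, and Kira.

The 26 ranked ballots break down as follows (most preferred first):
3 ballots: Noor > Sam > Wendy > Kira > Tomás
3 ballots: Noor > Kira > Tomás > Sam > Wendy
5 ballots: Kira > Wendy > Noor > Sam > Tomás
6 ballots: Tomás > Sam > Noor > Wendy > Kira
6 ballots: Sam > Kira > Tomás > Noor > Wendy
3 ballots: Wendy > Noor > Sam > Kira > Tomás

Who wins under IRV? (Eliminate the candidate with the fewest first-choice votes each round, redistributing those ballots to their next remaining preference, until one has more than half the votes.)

Round 1: Sam 6, Noor 6, Wendy 3, Tomás 6, Kira 5. Wendy eliminated.
Round 2: Sam 6, Noor 9, Tomás 6, Kira 5. Kira eliminated.
Round 3: Sam 6, Noor 14, Tomás 6. Noor has a majority (≥14).

Noor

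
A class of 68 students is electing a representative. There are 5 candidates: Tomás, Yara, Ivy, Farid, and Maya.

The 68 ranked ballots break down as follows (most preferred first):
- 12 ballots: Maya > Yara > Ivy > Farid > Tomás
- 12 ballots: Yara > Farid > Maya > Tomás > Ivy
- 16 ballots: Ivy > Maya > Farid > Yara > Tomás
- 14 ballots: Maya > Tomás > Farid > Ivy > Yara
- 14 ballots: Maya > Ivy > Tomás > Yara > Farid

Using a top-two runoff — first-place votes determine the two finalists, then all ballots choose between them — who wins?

Round 1 first-place votes: Tomás 0, Yara 12, Ivy 16, Farid 0, Maya 40. Maya and Ivy advance.
Runoff: Maya is ranked above Ivy on 52 ballots, Ivy above Maya on 16.

Maya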